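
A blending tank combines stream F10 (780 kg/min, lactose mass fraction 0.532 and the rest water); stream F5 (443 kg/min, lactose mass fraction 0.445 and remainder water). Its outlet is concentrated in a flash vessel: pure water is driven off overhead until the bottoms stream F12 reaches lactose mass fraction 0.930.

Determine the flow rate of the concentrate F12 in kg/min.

658.2 kg/min

lactose entering = 780×0.532 + 443×0.445 = 612.1 kg/min.
All lactose reports to F12, so F12 = 612.1/0.930 = 658.17 kg/min.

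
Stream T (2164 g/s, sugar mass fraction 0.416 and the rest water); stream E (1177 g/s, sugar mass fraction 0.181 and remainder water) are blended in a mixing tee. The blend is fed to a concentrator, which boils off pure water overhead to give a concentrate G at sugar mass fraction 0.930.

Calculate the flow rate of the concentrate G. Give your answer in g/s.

sugar entering = 2164×0.416 + 1177×0.181 = 1113.3 g/s.
All sugar reports to G, so G = 1113.3/0.930 = 1197.1 g/s.

1197 g/s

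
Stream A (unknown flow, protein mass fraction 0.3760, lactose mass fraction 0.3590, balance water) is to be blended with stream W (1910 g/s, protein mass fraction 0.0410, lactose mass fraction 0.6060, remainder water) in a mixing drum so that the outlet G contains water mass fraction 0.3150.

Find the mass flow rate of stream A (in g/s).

1452 g/s

Let A be the unknown flow. Total out = 1910 + A.
water balance: 674.23 + 0.265·A = 0.315·(1910 + A)
(0.265 − 0.315)·A = 0.315×1910 − 674.23 = -72.58
A = -72.58 / -0.050 = 1451.6 g/s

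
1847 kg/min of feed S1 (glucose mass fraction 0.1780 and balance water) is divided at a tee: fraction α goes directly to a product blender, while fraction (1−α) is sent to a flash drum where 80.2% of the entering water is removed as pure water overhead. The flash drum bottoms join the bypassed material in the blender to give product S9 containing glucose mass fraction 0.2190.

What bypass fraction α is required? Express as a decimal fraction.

All 1847×0.178 = 328.77 kg/min of glucose reaches S9, so S9 = 328.77/0.219 = 1501.2 kg/min and vapour = 345.79 kg/min.
The evaporator receives (1−α)·1847 of feed at 0.822 water and removes 0.802 of that water:
0.802×0.822×(1−α)×1847 = 345.79
(1−α) = 345.79/1217.6 = 0.2840;  α = 0.7160.

0.716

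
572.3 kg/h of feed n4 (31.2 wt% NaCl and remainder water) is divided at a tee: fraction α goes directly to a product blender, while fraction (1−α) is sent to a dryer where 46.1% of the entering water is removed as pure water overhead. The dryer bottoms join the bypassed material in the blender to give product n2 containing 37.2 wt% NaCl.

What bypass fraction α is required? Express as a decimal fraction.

0.491

All 572.3×0.312 = 178.56 kg/h of NaCl reaches n2, so n2 = 178.56/0.372 = 479.99 kg/h and vapour = 92.306 kg/h.
The evaporator receives (1−α)·572.3 of feed at 0.688 water and removes 0.461 of that water:
0.461×0.688×(1−α)×572.3 = 92.306
(1−α) = 92.306/181.52 = 0.5085;  α = 0.4915.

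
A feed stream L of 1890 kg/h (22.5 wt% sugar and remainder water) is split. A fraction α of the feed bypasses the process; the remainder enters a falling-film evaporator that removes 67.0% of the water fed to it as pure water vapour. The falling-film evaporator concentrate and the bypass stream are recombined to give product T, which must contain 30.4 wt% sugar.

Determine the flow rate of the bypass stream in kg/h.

All 1890×0.225 = 425.25 kg/h of sugar reaches T, so T = 425.25/0.304 = 1398.8 kg/h and vapour = 491.15 kg/h.
The evaporator receives (1−α)·1890 of feed at 0.775 water and removes 0.670 of that water:
0.670×0.775×(1−α)×1890 = 491.15
(1−α) = 491.15/981.38 = 0.5005;  α = 0.4995.
Bypass flow = 0.4995×1890 = 944.11 kg/h.

944.1 kg/h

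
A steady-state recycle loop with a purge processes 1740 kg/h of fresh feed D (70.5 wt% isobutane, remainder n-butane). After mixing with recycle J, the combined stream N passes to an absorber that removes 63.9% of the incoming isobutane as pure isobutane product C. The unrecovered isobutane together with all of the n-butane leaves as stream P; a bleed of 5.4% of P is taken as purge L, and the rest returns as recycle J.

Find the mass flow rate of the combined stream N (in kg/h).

n-butane enters only via D and leaves only via the purge: 1740×0.295 = 0.054×(n-butane in P), and the absorber passes all n-butane, so n-butane in N = n-butane in P = 9505.6 kg/h.
isobutane in N: m_A = 1740×0.705 + (1−0.054)·(1−0.639)·m_A, so m_A = 1226.7/0.6585 = 1862.9 kg/h.
N = 1862.9 + 9505.6 = 11368 kg/h.

11370 kg/h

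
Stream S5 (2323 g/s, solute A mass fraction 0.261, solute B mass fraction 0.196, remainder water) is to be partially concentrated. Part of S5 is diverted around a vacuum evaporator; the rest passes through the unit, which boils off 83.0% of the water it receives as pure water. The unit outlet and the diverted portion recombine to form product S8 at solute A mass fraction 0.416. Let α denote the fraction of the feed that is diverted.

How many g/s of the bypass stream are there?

All 2323×0.261 = 606.3 g/s of solute A reaches S8, so S8 = 606.3/0.416 = 1457.5 g/s and vapour = 865.54 g/s.
The evaporator receives (1−α)·2323 of feed at 0.543 water and removes 0.830 of that water:
0.830×0.543×(1−α)×2323 = 865.54
(1−α) = 865.54/1047 = 0.8267;  α = 0.1733.
Bypass flow = 0.1733×2323 = 402.52 g/s.

402.5 g/s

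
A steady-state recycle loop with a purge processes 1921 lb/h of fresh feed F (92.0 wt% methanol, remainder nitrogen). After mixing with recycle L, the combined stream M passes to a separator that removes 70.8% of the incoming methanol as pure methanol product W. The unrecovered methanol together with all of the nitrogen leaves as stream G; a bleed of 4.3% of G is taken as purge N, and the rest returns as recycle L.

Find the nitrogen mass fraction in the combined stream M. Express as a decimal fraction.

nitrogen enters only via F and leaves only via the purge: 1921×0.080 = 0.043×(nitrogen in G), and the separator passes all nitrogen, so nitrogen in M = nitrogen in G = 3574 lb/h.
methanol in M: m_A = 1921×0.920 + (1−0.043)·(1−0.708)·m_A, so m_A = 1767.3/0.7206 = 2452.7 lb/h.
M = 2452.7 + 3574 = 6026.7 lb/h.
nitrogen fraction in M = 3574/6026.7 = 0.593.

0.593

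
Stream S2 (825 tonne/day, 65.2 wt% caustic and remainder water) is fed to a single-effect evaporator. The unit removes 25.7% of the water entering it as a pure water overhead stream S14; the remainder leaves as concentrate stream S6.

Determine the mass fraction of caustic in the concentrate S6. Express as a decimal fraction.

0.716

caustic is not removed: 825×0.652 = 537.9 tonne/day of caustic enters S6.
water entering = 825×0.348 = 287.1 tonne/day; overhead removed = 0.257×287.1 = 73.785 tonne/day.
Concentrate = 825 − 73.785 = 751.22 tonne/day.
Mass fraction = 537.9/751.22 = 0.716.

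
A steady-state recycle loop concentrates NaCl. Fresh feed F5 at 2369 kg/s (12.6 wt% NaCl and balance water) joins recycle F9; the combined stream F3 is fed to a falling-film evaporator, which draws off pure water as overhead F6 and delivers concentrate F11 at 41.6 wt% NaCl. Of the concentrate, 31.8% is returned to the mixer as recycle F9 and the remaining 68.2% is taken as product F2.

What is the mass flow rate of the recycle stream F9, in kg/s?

334.6 kg/s

Overall NaCl balance (none leaves overhead): NaCl in fresh feed = NaCl in product, i.e. 2369×0.126 = (1−0.318)·F11·0.416.
F11 = 298.49/(0.416×0.682) = 1052.1 kg/s.
Recycle F9 = 0.318×1052.1 = 334.57 kg/s.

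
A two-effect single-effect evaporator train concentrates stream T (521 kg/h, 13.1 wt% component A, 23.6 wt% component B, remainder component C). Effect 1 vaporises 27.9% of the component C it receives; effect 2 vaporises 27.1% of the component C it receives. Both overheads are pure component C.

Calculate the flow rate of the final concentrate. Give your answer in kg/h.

364.5 kg/h

component C in feed = 521×0.633 = 329.79 kg/h.
After stage 1: component C left = (1−0.279)×329.79 = 237.78; stream total = 428.99 kg/h.
After stage 2: component C left = (1−0.271)×237.78 = 173.34; final concentrate = 364.55 kg/h.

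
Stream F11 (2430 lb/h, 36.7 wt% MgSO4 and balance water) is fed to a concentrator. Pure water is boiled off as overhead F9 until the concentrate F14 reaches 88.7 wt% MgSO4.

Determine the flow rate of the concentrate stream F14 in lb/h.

1005 lb/h

MgSO4 is conserved: 2430×0.367 = 891.81 lb/h all reports to the concentrate.
Concentrate = 891.81/(target fraction) = 1005.4 lb/h.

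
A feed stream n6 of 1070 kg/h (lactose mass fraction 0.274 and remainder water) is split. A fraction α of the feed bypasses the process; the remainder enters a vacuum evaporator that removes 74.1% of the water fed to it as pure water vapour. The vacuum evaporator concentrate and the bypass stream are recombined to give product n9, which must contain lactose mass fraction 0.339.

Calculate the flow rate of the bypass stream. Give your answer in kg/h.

All 1070×0.274 = 293.18 kg/h of lactose reaches n9, so n9 = 293.18/0.339 = 864.84 kg/h and vapour = 205.16 kg/h.
The evaporator receives (1−α)·1070 of feed at 0.726 water and removes 0.741 of that water:
0.741×0.726×(1−α)×1070 = 205.16
(1−α) = 205.16/575.62 = 0.3564;  α = 0.6436.
Bypass flow = 0.6436×1070 = 688.63 kg/h.

688.6 kg/h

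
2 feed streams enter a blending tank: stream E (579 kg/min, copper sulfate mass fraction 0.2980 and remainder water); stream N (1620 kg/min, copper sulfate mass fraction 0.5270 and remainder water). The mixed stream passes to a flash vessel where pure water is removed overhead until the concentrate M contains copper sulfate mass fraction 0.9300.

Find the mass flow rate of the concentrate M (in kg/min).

copper sulfate entering = 579×0.298 + 1620×0.527 = 1026.3 kg/min.
All copper sulfate reports to M, so M = 1026.3/0.930 = 1103.5 kg/min.

1104 kg/min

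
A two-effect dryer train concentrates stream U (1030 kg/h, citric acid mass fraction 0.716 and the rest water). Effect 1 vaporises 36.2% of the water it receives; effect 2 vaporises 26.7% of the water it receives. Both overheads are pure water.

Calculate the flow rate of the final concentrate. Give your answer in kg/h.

water in feed = 1030×0.284 = 292.52 kg/h.
After stage 1: water left = (1−0.362)×292.52 = 186.63; stream total = 924.11 kg/h.
After stage 2: water left = (1−0.267)×186.63 = 136.8; final concentrate = 874.28 kg/h.

874.3 kg/h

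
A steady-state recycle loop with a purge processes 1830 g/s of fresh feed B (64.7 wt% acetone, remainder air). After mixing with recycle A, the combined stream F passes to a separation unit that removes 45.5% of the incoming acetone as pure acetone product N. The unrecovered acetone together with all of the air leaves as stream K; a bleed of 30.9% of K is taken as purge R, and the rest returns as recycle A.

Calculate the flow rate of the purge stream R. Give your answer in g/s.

965.8 g/s

air enters only via B and leaves only via the purge: 1830×0.353 = 0.309×(air in K), and the separation unit passes all air, so air in F = air in K = 2090.6 g/s.
acetone in F: m_A = 1830×0.647 + (1−0.309)·(1−0.455)·m_A, so m_A = 1184/0.6234 = 1899.3 g/s.
K = (1−0.455)×1899.3 + 2090.6 = 3125.7 g/s.
Purge R = 0.309×3125.7 = 965.84 g/s.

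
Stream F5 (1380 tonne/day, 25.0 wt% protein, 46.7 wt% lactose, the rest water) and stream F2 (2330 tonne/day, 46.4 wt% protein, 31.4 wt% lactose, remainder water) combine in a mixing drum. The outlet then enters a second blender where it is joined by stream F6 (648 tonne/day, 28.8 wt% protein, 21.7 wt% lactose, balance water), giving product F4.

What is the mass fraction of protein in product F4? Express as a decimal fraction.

Overall, product flow = 4358 tonne/day.
protein in = 1380×0.250 + 2330×0.464 + 648×0.288 = 1612.7 tonne/day.
protein fraction in F4 = 0.370.

0.370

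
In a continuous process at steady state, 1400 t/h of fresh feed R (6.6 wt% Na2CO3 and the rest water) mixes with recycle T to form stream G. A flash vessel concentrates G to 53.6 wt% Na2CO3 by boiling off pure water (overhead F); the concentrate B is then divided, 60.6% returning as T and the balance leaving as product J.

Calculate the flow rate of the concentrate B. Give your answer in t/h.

437.5 t/h

Overall Na2CO3 balance (none leaves overhead): Na2CO3 in fresh feed = Na2CO3 in product, i.e. 1400×0.066 = (1−0.606)·B·0.536.
B = 92.4/(0.536×0.394) = 437.53 t/h.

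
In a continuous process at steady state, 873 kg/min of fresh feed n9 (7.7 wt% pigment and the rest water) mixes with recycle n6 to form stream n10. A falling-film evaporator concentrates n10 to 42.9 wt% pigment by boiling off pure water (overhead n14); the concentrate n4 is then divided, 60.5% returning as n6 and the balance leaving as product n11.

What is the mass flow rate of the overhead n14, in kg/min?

Overall pigment balance (none leaves overhead): pigment in fresh feed = pigment in product, i.e. 873×0.077 = (1−0.605)·n4·0.429.
n4 = 67.221/(0.429×0.395) = 396.69 kg/min.
Recycle n6 = 0.605×396.69 = 240 kg/min.
Combined feed n10 = 873 + 240 = 1113 kg/min.
Overhead n14 = n10 − n4 = 1113 − 396.69 = 716.31 kg/min.

716.3 kg/min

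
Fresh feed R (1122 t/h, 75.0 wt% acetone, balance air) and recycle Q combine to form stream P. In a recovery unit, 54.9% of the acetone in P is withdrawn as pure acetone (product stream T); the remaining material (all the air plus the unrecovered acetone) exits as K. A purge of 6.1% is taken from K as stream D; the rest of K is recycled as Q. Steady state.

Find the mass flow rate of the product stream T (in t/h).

801.3 t/h

acetone in P: m_A = 1122×0.750 + (1−0.061)·(1−0.549)·m_A, so m_A = 841.5/0.5765 = 1459.6 t/h.
Product T = 0.549×1459.6 = 801.34 t/h.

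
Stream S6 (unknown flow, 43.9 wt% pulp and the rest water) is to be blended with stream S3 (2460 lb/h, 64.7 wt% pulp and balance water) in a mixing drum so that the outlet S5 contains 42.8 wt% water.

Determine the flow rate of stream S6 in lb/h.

1387 lb/h

Let S6 be the unknown flow. Total out = 2460 + S6.
water balance: 868.38 + 0.561·S6 = 0.428·(2460 + S6)
(0.561 − 0.428)·S6 = 0.428×2460 − 868.38 = 184.5
S6 = 184.5 / 0.133 = 1387.2 lb/h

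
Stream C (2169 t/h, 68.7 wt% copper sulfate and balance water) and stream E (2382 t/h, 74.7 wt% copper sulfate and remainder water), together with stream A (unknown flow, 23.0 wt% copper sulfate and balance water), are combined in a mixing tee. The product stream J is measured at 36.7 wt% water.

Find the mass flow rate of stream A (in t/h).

964.5 t/h

Let A be the unknown flow. Total out = 4551 + A.
water balance: 1281.5 + 0.770·A = 0.367·(4551 + A)
(0.770 − 0.367)·A = 0.367×4551 − 1281.5 = 388.67
A = 388.67 / 0.403 = 964.45 t/h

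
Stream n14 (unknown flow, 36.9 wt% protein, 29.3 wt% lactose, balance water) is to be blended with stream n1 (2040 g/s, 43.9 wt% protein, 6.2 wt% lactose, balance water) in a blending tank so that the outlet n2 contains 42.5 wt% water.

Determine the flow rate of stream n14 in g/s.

Let n14 be the unknown flow. Total out = 2040 + n14.
water balance: 1018 + 0.338·n14 = 0.425·(2040 + n14)
(0.338 − 0.425)·n14 = 0.425×2040 − 1018 = -150.96
n14 = -150.96 / -0.087 = 1735.2 g/s

1735 g/s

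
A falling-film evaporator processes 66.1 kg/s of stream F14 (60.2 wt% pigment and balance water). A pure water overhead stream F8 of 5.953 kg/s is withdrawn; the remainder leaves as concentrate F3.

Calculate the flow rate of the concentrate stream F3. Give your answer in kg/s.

Concentrate = 66.1 − 5.953 = 60.147 kg/s.

60.15 kg/s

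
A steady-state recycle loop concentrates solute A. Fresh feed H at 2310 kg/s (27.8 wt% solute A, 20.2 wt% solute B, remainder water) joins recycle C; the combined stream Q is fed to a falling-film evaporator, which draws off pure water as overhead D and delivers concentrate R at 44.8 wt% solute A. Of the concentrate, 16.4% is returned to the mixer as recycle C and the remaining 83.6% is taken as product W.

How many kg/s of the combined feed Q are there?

Overall solute A balance (none leaves overhead): solute A in fresh feed = solute A in product, i.e. 2310×0.278 = (1−0.164)·R·0.448.
R = 642.18/(0.448×0.836) = 1714.6 kg/s.
Recycle C = 0.164×1714.6 = 281.2 kg/s.
Combined feed Q = 2310 + 281.2 = 2591.2 kg/s.

2591 kg/s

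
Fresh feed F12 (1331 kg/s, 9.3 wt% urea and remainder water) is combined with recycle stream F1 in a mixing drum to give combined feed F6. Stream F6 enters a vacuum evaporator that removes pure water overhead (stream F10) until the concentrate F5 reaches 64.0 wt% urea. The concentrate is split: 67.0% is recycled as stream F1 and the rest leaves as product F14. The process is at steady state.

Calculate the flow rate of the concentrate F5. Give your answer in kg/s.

586.1 kg/s

Overall urea balance (none leaves overhead): urea in fresh feed = urea in product, i.e. 1331×0.093 = (1−0.670)·F5·0.640.
F5 = 123.78/(0.640×0.330) = 586.09 kg/s.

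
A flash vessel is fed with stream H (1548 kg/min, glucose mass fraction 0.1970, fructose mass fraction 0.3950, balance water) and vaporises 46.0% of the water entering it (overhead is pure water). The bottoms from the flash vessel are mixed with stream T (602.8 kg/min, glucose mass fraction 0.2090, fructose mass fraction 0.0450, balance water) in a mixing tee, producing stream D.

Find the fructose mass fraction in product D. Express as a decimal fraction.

Vapour removed = 0.460×0.408×1548 = 290.53 kg/min; concentrate = 1257.5 kg/min.
fructose reaching the mixer = 611.46 (from concentrate) + 602.8×0.045 = 638.59 kg/min.
Product flow = 1257.5 + 602.8 = 1860.3 kg/min; fructose fraction = 0.3433.

0.3433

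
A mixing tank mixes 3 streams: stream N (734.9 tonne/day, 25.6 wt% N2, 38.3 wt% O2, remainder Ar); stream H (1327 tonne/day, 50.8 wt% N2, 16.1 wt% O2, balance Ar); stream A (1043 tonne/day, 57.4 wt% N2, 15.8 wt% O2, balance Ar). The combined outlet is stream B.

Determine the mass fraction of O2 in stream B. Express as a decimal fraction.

0.213

Total flow out = 734.9 + 1327 + 1043 = 3104.9 tonne/day.
O2 in = 734.9×0.383 + 1327×0.161 + 1043×0.158 = 659.91 tonne/day.
O2 mass fraction in B = 659.91/3104.9 = 0.213.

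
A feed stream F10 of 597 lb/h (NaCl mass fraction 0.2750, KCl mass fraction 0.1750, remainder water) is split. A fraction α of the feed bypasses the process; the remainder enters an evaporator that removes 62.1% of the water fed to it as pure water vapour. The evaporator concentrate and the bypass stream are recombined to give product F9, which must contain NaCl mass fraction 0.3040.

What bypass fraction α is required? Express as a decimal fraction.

0.721

All 597×0.275 = 164.18 lb/h of NaCl reaches F9, so F9 = 164.18/0.304 = 540.05 lb/h and vapour = 56.951 lb/h.
The evaporator receives (1−α)·597 of feed at 0.550 water and removes 0.621 of that water:
0.621×0.550×(1−α)×597 = 56.951
(1−α) = 56.951/203.91 = 0.2793;  α = 0.7207.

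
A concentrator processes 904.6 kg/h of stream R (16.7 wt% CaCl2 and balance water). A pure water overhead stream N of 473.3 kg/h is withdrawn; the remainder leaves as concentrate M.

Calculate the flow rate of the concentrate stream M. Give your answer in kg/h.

431.3 kg/h

Concentrate = 904.6 − 473.3 = 431.3 kg/h.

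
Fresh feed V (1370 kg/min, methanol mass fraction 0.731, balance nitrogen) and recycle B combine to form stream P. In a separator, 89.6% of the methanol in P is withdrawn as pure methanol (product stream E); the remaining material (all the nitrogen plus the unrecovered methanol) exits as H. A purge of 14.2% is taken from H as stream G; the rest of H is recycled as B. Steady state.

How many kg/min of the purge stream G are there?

384.8 kg/min

nitrogen enters only via V and leaves only via the purge: 1370×0.269 = 0.142×(nitrogen in H), and the separator passes all nitrogen, so nitrogen in P = nitrogen in H = 2595.3 kg/min.
methanol in P: m_A = 1370×0.731 + (1−0.142)·(1−0.896)·m_A, so m_A = 1001.5/0.9108 = 1099.6 kg/min.
H = (1−0.896)×1099.6 + 2595.3 = 2709.6 kg/min.
Purge G = 0.142×2709.6 = 384.77 kg/min.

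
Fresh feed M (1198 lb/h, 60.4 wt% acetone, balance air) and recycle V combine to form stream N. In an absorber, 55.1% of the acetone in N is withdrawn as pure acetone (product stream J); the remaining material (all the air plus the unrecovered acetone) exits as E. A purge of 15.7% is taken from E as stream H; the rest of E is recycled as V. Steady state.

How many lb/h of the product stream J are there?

641.5 lb/h

acetone in N: m_A = 1198×0.604 + (1−0.157)·(1−0.551)·m_A, so m_A = 723.59/0.6215 = 1164.3 lb/h.
Product J = 0.551×1164.3 = 641.52 lb/h.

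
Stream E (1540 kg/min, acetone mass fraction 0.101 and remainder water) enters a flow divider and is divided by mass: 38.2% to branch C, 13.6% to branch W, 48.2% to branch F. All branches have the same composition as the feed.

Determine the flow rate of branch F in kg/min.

Branch F flow = 0.482×1540 = 742.28 kg/min.

742.3 kg/min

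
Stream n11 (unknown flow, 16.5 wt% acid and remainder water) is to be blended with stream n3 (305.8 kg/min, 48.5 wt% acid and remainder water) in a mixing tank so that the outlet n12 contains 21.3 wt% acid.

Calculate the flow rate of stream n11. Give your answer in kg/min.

1733 kg/min

Let n11 be the unknown flow. Total out = 305.8 + n11.
acid balance: 148.31 + 0.165·n11 = 0.213·(305.8 + n11)
(0.165 − 0.213)·n11 = 0.213×305.8 − 148.31 = -83.178
n11 = -83.178 / -0.048 = 1732.9 kg/min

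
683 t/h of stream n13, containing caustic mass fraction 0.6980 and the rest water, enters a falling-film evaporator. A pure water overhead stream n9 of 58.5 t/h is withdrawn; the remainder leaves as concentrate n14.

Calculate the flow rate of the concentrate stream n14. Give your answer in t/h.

624.5 t/h

Concentrate = 683 − 58.5 = 624.5 t/h.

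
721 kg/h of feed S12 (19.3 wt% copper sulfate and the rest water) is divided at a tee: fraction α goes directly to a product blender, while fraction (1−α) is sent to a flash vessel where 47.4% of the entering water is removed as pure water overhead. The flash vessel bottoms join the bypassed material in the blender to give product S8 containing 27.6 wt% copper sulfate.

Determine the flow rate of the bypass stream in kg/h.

All 721×0.193 = 139.15 kg/h of copper sulfate reaches S8, so S8 = 139.15/0.276 = 504.18 kg/h and vapour = 216.82 kg/h.
The evaporator receives (1−α)·721 of feed at 0.807 water and removes 0.474 of that water:
0.474×0.807×(1−α)×721 = 216.82
(1−α) = 216.82/275.8 = 0.7862;  α = 0.2138.
Bypass flow = 0.2138×721 = 154.17 kg/h.

154.2 kg/h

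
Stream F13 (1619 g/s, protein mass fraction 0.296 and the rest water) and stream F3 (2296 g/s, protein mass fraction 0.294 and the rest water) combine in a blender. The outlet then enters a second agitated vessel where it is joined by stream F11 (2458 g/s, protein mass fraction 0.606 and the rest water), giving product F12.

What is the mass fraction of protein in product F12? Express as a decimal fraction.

0.415

Overall, product flow = 6373 g/s.
protein in = 1619×0.296 + 2296×0.294 + 2458×0.606 = 2643.8 g/s.
protein fraction in F12 = 0.415.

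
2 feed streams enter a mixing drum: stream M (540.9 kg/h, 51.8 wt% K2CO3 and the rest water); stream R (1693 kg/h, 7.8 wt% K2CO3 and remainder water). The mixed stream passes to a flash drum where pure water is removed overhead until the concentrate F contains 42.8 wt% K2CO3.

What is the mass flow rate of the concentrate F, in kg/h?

963.2 kg/h

K2CO3 entering = 540.9×0.518 + 1693×0.078 = 412.24 kg/h.
All K2CO3 reports to F, so F = 412.24/0.428 = 963.18 kg/h.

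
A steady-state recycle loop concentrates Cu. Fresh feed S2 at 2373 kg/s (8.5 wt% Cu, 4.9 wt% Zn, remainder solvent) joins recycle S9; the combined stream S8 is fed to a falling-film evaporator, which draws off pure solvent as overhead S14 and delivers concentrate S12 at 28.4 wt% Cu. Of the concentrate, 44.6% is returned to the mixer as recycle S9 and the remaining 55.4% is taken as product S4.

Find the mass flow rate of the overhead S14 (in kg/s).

Overall Cu balance (none leaves overhead): Cu in fresh feed = Cu in product, i.e. 2373×0.085 = (1−0.446)·S12·0.284.
S12 = 201.71/(0.284×0.554) = 1282 kg/s.
Recycle S9 = 0.446×1282 = 571.77 kg/s.
Combined feed S8 = 2373 + 571.77 = 2944.8 kg/s.
Overhead S14 = S8 − S12 = 2944.8 − 1282 = 1662.8 kg/s.

1663 kg/s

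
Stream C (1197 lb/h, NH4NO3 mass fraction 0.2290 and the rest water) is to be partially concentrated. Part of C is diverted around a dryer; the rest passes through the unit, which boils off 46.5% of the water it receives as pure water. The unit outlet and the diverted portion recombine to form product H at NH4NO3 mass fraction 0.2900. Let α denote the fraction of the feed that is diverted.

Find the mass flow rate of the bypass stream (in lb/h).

All 1197×0.229 = 274.11 lb/h of NH4NO3 reaches H, so H = 274.11/0.290 = 945.22 lb/h and vapour = 251.78 lb/h.
The evaporator receives (1−α)·1197 of feed at 0.771 water and removes 0.465 of that water:
0.465×0.771×(1−α)×1197 = 251.78
(1−α) = 251.78/429.14 = 0.5867;  α = 0.4133.
Bypass flow = 0.4133×1197 = 494.71 lb/h.

494.7 lb/h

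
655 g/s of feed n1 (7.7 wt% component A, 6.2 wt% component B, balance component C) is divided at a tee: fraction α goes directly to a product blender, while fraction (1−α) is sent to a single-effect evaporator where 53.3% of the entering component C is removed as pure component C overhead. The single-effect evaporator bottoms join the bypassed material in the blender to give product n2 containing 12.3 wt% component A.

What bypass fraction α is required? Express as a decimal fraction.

All 655×0.077 = 50.435 g/s of component A reaches n2, so n2 = 50.435/0.123 = 410.04 g/s and vapour = 244.96 g/s.
The evaporator receives (1−α)·655 of feed at 0.861 component C and removes 0.533 of that component C:
0.533×0.861×(1−α)×655 = 244.96
(1−α) = 244.96/300.59 = 0.8149;  α = 0.1851.

0.185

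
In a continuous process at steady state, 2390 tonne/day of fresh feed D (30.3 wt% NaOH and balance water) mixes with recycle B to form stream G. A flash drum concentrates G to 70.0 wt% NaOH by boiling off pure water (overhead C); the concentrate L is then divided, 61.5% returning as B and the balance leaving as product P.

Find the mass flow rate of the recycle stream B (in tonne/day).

1653 tonne/day

Overall NaOH balance (none leaves overhead): NaOH in fresh feed = NaOH in product, i.e. 2390×0.303 = (1−0.615)·L·0.700.
L = 724.17/(0.700×0.385) = 2687.1 tonne/day.
Recycle B = 0.615×2687.1 = 1652.6 tonne/day.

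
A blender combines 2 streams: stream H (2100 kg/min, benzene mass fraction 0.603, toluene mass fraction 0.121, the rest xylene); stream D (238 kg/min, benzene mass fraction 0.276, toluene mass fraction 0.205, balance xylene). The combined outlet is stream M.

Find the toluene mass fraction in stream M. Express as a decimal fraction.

Total flow out = 2100 + 238 = 2338 kg/min.
toluene in = 2100×0.121 + 238×0.205 = 302.89 kg/min.
toluene mass fraction in M = 302.89/2338 = 0.130.

0.130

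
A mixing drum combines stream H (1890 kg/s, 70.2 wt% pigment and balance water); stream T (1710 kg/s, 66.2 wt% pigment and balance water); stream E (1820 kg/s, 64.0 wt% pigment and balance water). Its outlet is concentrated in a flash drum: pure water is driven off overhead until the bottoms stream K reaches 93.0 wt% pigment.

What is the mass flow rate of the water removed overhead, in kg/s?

pigment entering = 1890×0.702 + 1710×0.662 + 1820×0.640 = 3623.6 kg/s.
All pigment reports to K, so K = 3623.6/0.930 = 3896.3 kg/s.
Total feed = 5420 kg/s; overhead = 5420 − 3896.3 = 1523.7 kg/s.

1524 kg/s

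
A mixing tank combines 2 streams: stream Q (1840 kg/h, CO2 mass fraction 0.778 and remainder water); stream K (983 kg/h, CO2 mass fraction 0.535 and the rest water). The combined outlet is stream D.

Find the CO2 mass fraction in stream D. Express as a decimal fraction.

Total flow out = 1840 + 983 = 2823 kg/h.
CO2 in = 1840×0.778 + 983×0.535 = 1957.4 kg/h.
CO2 mass fraction in D = 1957.4/2823 = 0.693.

0.693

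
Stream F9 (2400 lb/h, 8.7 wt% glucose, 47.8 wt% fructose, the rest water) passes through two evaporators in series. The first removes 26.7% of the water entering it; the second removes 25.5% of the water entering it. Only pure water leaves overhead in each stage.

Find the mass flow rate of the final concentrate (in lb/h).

1926 lb/h

water in feed = 2400×0.435 = 1044 lb/h.
After stage 1: water left = (1−0.267)×1044 = 765.25; stream total = 2121.3 lb/h.
After stage 2: water left = (1−0.255)×765.25 = 570.11; final concentrate = 1926.1 lb/h.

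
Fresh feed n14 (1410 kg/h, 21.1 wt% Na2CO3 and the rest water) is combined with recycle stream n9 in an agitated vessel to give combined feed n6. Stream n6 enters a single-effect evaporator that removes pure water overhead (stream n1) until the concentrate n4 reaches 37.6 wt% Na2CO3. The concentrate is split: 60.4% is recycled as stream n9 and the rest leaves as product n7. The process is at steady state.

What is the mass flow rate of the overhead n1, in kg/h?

618.8 kg/h

Overall Na2CO3 balance (none leaves overhead): Na2CO3 in fresh feed = Na2CO3 in product, i.e. 1410×0.211 = (1−0.604)·n4·0.376.
n4 = 297.51/(0.376×0.396) = 1998.1 kg/h.
Recycle n9 = 0.604×1998.1 = 1206.9 kg/h.
Combined feed n6 = 1410 + 1206.9 = 2616.9 kg/h.
Overhead n1 = n6 − n4 = 2616.9 − 1998.1 = 618.75 kg/h.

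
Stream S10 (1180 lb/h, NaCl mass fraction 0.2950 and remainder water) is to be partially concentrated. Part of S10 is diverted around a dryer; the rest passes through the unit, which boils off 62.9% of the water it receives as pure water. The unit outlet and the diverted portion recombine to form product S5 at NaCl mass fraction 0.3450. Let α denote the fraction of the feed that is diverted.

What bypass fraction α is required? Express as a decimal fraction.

0.673

All 1180×0.295 = 348.1 lb/h of NaCl reaches S5, so S5 = 348.1/0.345 = 1009 lb/h and vapour = 171.01 lb/h.
The evaporator receives (1−α)·1180 of feed at 0.705 water and removes 0.629 of that water:
0.629×0.705×(1−α)×1180 = 171.01
(1−α) = 171.01/523.27 = 0.3268;  α = 0.6732.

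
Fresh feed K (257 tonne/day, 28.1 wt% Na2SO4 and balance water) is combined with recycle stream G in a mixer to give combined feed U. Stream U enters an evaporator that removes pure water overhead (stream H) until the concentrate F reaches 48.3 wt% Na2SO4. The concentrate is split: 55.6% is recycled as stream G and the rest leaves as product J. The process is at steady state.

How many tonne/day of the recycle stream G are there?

Overall Na2SO4 balance (none leaves overhead): Na2SO4 in fresh feed = Na2SO4 in product, i.e. 257×0.281 = (1−0.556)·F·0.483.
F = 72.217/(0.483×0.444) = 336.75 tonne/day.
Recycle G = 0.556×336.75 = 187.23 tonne/day.

187.2 tonne/day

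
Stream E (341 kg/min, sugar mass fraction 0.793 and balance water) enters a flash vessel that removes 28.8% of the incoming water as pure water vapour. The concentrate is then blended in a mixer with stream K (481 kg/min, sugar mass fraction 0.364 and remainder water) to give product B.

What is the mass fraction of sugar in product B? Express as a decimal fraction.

Vapour removed = 0.288×0.207×341 = 20.329 kg/min; concentrate = 320.67 kg/min.
sugar reaching the mixer = 270.41 (from concentrate) + 481×0.364 = 445.5 kg/min.
Product flow = 320.67 + 481 = 801.67 kg/min; sugar fraction = 0.556.

0.556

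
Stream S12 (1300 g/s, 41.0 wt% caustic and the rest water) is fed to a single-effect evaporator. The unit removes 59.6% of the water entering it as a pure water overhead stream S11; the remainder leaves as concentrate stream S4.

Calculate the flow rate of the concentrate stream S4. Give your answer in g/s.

842.9 g/s

water entering = 1300×0.590 = 767 g/s; overhead removed = 0.596×767 = 457.13 g/s.
Concentrate = 1300 − 457.13 = 842.87 g/s.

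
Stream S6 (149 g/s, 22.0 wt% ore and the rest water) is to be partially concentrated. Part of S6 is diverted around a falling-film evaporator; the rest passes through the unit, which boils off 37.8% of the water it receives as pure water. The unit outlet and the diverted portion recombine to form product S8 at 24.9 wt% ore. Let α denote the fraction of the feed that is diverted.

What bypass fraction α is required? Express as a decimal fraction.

All 149×0.220 = 32.78 g/s of ore reaches S8, so S8 = 32.78/0.249 = 131.65 g/s and vapour = 17.353 g/s.
The evaporator receives (1−α)·149 of feed at 0.780 water and removes 0.378 of that water:
0.378×0.780×(1−α)×149 = 17.353
(1−α) = 17.353/43.931 = 0.3950;  α = 0.6050.

0.605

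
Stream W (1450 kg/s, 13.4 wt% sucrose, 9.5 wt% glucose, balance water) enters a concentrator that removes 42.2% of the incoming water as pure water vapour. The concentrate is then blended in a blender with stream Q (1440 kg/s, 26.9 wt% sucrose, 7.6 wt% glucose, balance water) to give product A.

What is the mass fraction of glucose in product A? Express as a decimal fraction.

Vapour removed = 0.422×0.771×1450 = 471.77 kg/s; concentrate = 978.23 kg/s.
glucose reaching the mixer = 137.75 (from concentrate) + 1440×0.076 = 247.19 kg/s.
Product flow = 978.23 + 1440 = 2418.2 kg/s; glucose fraction = 0.102.

0.102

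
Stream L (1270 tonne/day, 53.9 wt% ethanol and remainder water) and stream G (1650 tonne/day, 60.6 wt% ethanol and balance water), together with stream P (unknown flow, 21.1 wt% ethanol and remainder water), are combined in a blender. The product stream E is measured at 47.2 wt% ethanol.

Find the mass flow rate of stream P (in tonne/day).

Let P be the unknown flow. Total out = 2920 + P.
ethanol balance: 1684.4 + 0.211·P = 0.472·(2920 + P)
(0.211 − 0.472)·P = 0.472×2920 − 1684.4 = -306.19
P = -306.19 / -0.261 = 1173.1 tonne/day

1173 tonne/day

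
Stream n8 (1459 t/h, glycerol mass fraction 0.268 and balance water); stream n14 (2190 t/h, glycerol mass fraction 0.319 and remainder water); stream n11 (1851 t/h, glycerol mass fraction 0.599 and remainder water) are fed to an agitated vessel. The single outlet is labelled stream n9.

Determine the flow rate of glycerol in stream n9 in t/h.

2198 t/h

glycerol out = glycerol in = 1459×0.268 + 2190×0.319 + 1851×0.599 = 2198.4 t/h.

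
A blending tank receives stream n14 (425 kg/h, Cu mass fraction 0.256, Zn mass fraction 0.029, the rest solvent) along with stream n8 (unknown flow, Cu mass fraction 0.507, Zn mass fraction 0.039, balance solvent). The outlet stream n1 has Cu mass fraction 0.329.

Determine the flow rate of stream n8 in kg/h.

Let n8 be the unknown flow. Total out = 425 + n8.
Cu balance: 108.8 + 0.507·n8 = 0.329·(425 + n8)
(0.507 − 0.329)·n8 = 0.329×425 − 108.8 = 31.025
n8 = 31.025 / 0.178 = 174.3 kg/h

174.3 kg/h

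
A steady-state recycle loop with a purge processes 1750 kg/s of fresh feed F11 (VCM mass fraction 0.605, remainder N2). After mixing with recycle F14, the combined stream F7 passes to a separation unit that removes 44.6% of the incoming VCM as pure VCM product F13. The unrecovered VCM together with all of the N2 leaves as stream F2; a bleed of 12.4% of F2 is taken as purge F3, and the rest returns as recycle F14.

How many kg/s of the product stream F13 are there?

917.4 kg/s

VCM in F7: m_A = 1750×0.605 + (1−0.124)·(1−0.446)·m_A, so m_A = 1058.8/0.5147 = 2057 kg/s.
Product F13 = 0.446×2057 = 917.44 kg/s.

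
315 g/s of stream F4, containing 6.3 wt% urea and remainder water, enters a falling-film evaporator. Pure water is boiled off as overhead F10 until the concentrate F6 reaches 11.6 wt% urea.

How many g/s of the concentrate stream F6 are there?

urea is conserved: 315×0.063 = 19.845 g/s all reports to the concentrate.
Concentrate = 19.845/(target fraction) = 171.08 g/s.

171.1 g/s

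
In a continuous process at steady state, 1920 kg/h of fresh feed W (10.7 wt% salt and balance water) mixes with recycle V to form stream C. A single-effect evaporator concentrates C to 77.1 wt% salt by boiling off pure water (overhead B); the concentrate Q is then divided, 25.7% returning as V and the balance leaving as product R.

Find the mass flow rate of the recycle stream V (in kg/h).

Overall salt balance (none leaves overhead): salt in fresh feed = salt in product, i.e. 1920×0.107 = (1−0.257)·Q·0.771.
Q = 205.44/(0.771×0.743) = 358.63 kg/h.
Recycle V = 0.257×358.63 = 92.167 kg/h.

92.17 kg/h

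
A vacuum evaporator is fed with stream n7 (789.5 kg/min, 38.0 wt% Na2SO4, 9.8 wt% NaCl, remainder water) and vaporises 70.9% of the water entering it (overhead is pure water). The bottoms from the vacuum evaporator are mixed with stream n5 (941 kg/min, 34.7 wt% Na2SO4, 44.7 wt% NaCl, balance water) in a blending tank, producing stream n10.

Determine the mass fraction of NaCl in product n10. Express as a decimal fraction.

Vapour removed = 0.709×0.522×789.5 = 292.19 kg/min; concentrate = 497.31 kg/min.
NaCl reaching the mixer = 77.371 (from concentrate) + 941×0.447 = 498 kg/min.
Product flow = 497.31 + 941 = 1438.3 kg/min; NaCl fraction = 0.3462.

0.3462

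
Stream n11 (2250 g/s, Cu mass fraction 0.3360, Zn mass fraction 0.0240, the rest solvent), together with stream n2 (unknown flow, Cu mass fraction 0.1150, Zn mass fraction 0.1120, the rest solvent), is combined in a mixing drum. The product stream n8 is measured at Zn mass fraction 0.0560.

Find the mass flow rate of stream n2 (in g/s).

1286 g/s

Let n2 be the unknown flow. Total out = 2250 + n2.
Zn balance: 54 + 0.112·n2 = 0.056·(2250 + n2)
(0.112 − 0.056)·n2 = 0.056×2250 − 54 = 72
n2 = 72 / 0.056 = 1285.7 g/s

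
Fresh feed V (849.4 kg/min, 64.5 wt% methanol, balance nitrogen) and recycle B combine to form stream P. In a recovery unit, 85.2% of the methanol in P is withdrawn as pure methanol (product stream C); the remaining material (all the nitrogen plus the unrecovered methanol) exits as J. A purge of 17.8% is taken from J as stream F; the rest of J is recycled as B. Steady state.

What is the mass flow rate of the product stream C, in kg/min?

methanol in P: m_A = 849.4×0.645 + (1−0.178)·(1−0.852)·m_A, so m_A = 547.86/0.8783 = 623.75 kg/min.
Product C = 0.852×623.75 = 531.43 kg/min.

531.4 kg/min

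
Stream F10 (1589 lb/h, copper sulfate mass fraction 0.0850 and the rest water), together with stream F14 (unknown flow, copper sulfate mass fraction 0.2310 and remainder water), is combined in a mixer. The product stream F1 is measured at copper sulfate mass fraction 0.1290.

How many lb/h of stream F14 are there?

685.5 lb/h

Let F14 be the unknown flow. Total out = 1589 + F14.
copper sulfate balance: 135.06 + 0.231·F14 = 0.129·(1589 + F14)
(0.231 − 0.129)·F14 = 0.129×1589 − 135.06 = 69.916
F14 = 69.916 / 0.102 = 685.45 lb/h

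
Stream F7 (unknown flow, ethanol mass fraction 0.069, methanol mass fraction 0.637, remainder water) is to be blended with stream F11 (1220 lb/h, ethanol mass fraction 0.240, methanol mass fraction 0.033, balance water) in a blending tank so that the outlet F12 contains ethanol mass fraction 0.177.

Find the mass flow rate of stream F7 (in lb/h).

Let F7 be the unknown flow. Total out = 1220 + F7.
ethanol balance: 292.8 + 0.069·F7 = 0.177·(1220 + F7)
(0.069 − 0.177)·F7 = 0.177×1220 − 292.8 = -76.86
F7 = -76.86 / -0.108 = 711.67 lb/h

711.7 lb/h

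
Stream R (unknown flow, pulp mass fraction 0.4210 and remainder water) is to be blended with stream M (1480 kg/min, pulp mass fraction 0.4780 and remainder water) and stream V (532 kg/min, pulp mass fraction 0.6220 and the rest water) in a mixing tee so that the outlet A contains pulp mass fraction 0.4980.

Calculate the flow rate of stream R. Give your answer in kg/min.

472.3 kg/min

Let R be the unknown flow. Total out = 2012 + R.
pulp balance: 1038.3 + 0.421·R = 0.498·(2012 + R)
(0.421 − 0.498)·R = 0.498×2012 − 1038.3 = -36.368
R = -36.368 / -0.077 = 472.31 kg/min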